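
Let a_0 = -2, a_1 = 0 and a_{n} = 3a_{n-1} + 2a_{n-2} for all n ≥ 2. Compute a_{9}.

The ordinary generating function has denominator 1 - 3x - 2x^2.
Iterating the recurrence: a_0,…,a_{9} = -2, 0, -4, -12, -44, -156, -556, -1980, -7052, -25116.

-25116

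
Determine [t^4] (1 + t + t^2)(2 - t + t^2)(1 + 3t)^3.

(1 + t + t^2) has coefficients 1,1,1 for degrees 0…2.
(2 - t + t^2) has coefficients 2,-1,1,0,0 for degrees 0…4.
Finally multiplying by (1 + 3t)^3, the product of all factors after the first has coefficients 2,17,46,36,0 for degrees 0…4.
[t^4] = 1·0 + 1·36 + 1·46 = 82.

82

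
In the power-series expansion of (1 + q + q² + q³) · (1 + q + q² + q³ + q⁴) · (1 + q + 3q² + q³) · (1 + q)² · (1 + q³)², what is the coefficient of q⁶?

151

(1 + q + q² + q³) has coefficients 1,1,1,1 for degrees 0…3.
(1 + q + q² + q³ + q⁴) has coefficients 1,1,1,1,1,0,0 for degrees 0…6.
Multiplying by (1 + q + 3q² + q³) gives running coefficients 1,2,5,6,6,5,4 for degrees 0…6.
Multiplying by (1 + q)² gives running coefficients 1,4,10,18,23,23,20 for degrees 0…6.
Finally multiplying by (1 + q³)², the product of all factors after the first has coefficients 1,4,10,20,31,43,57 for degrees 0…6.
[q⁶] = 1·57 + 1·43 + 1·31 + 1·20 = 151.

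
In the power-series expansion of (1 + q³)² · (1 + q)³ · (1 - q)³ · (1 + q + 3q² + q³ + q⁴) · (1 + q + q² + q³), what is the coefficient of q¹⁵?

(1 + q³)² has coefficients 1,0,0,2,0,0,1 for degrees 0…6.
(1 + q)³ has coefficients 1,3,3,1,0,0,0,0,0,0,0,0,0,0,0,0 for degrees 0…15.
Multiplying by (1 - q)³ gives running coefficients 1,0,-3,0,3,0,-1,0,0,0,0,0,0,0,0,0 for degrees 0…15.
Multiplying by (1 + q + 3q² + q³ + q⁴) gives running coefficients 1,1,0,-2,-5,0,5,2,0,-1,-1,0,0,0,0,0 for degrees 0…15.
Finally multiplying by (1 + q + q² + q³), the product of all factors after the first has coefficients 1,2,2,0,-6,-7,-2,2,7,6,0,-2,-2,-1,0,0 for degrees 0…15.
[q¹⁵] = 1·0 + 2·(-2) + 1·6 = 2.

2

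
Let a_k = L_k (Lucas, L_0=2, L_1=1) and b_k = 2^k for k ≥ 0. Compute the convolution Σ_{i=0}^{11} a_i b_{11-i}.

Write out a_i and b_{11-i} for i = 0,…,11 and sum the products.
Σ = 2·2048 + 1·1024 + 3·512 + 4·256 + 7·128 + 11·64 + 18·32 + 29·16 + 47·8 + 76·4 + 123·2 + 199·1 = 11445.

11445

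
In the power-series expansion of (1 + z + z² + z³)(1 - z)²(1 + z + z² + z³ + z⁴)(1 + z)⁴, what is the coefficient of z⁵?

-5

(1 + z + z² + z³) has coefficients 1,1,1,1 for degrees 0…3.
(1 - z)² has coefficients 1,-2,1,0,0,0 for degrees 0…5.
Multiplying by (1 + z + z² + z³ + z⁴) gives running coefficients 1,-1,0,0,0,-1 for degrees 0…5.
Finally multiplying by (1 + z)⁴, the product of all factors after the first has coefficients 1,3,2,-2,-3,-2 for degrees 0…5.
[z⁵] = 1·(-2) + 1·(-3) + 1·(-2) + 1·2 = -5.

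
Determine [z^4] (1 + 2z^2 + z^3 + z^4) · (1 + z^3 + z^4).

(1 + 2z^2 + z^3 + z^4) has coefficients 1,0,2,1,1 for degrees 0…4.
(1 + z^3 + z^4) has coefficients 1,0,0,1,1 for degrees 0…4.
[z^4] = 1·1 + 2·0 + 1·0 + 1·1 = 2.

2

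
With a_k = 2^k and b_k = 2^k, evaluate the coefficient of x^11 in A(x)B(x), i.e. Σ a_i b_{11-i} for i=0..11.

24576

The convolution is the x^11 coefficient of A(x)B(x).
Σ = 1·2048 + 2·1024 + 4·512 + 8·256 + 16·128 + 32·64 + 64·32 + 128·16 + 256·8 + 512·4 + 1024·2 + 2048·1 = 24576.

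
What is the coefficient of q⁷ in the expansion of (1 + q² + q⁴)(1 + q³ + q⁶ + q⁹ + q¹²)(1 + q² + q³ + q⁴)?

(1 + q² + q⁴) has coefficients 1,0,1,0,1 for degrees 0…4.
(1 + q³ + q⁶ + q⁹ + q¹²) has coefficients 1,0,0,1,0,0,1,0 for degrees 0…7.
Finally multiplying by (1 + q² + q³ + q⁴), the product of all factors after the first has coefficients 1,0,1,2,1,1,2,1 for degrees 0…7.
[q⁷] = 1·1 + 1·1 + 1·2 = 4.

4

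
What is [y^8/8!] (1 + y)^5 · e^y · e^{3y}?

The EGF product rule gives c_8 = Σ_{k_1+k_2+k_3=8} C(8; k_1,k_2,k_3) · ∏ g_i(k_i), where (1+y)^5 gives the falling factorial (5)_k; e^y gives (1)^k; e^{3y} gives (3)^k.
g_1(k) for k = 0…8: 1, 5, 20, 60, 120, 120, 0, 0, 0.
g_2(k) for k = 0…8: 1, 1, 1, 1, 1, 1, 1, 1, 1.
g_3(k) for k = 0…8: 1, 3, 9, 27, 81, 243, 729, 2187, 6561.
First combine the last two factors: h(k) = Σ_j C(k,j)·g_2(j)·g_3(k−j) for k = 0…8: 1, 4, 16, 64, 256, 1024, 4096, 16384, 65536.
c_8 = Σ_k C(8,k)·g_1(k)·h(8−k) = 1·1·65536 + 8·5·16384 + 28·20·4096 + 56·60·1024 + 70·120·256 + 56·120·64 = 65536 + 655360 + 2293760 + 3440640 + 2150400 + 430080 = 9035776.

9035776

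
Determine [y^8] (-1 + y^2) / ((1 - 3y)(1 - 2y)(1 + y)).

-12866

The denominator gives the recurrence a_n = 4a_(n−1) − a_(n−2) − 6a_(n−3) for n ≥ 3; the numerator fixes a_0 = -1, a_1 = -4, a_2 = -14.
Iterating: -1, -4, -14, -46, -146, -454, -1394, -4246, -12866, so a_8 = -12866.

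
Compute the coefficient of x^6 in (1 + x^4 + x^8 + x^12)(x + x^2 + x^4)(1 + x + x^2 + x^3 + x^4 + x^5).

5

(1 + x^4 + x^8 + x^12) has coefficients 1,0,0,0,1,0,0 for degrees 0…6.
(x + x^2 + x^4) has coefficients 0,1,1,0,1,0,0 for degrees 0…6.
Finally multiplying by (1 + x + x^2 + x^3 + x^4 + x^5), the product of all factors after the first has coefficients 0,1,2,2,3,3,3 for degrees 0…6.
[x^6] = 1·3 + 1·2 = 5.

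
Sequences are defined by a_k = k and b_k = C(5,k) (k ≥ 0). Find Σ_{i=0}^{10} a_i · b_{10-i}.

This is [x^10] in the product of the two ordinary generating functions.
Σ = 0·0 + 1·0 + 2·0 + 3·0 + 4·0 + 5·1 + 6·5 + 7·10 + 8·10 + 9·5 + 10·1 = 240.

240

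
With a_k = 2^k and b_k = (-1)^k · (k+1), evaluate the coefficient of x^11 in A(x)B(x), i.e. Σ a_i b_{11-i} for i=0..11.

906

The convolution is the t^11 coefficient of A(t)B(t).
Σ = 1·(-12) + 2·11 + 4·(-10) + 8·9 + 16·(-8) + 32·7 + 64·(-6) + 128·5 + 256·(-4) + 512·3 + 1024·(-2) + 2048·1 = 906.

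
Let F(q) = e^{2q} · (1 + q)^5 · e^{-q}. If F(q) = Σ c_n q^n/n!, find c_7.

9276

The EGF product rule gives c_7 = Σ_{k_1+k_2+k_3=7} C(7; k_1,k_2,k_3) · ∏ g_i(k_i), where e^{2q} gives (2)^k; (1+q)^5 gives the falling factorial (5)_k; e^{-q} gives (-1)^k.
g_1(k) for k = 0…7: 1, 2, 4, 8, 16, 32, 64, 128.
g_2(k) for k = 0…7: 1, 5, 20, 60, 120, 120, 0, 0.
g_3(k) for k = 0…7: 1, -1, 1, -1, 1, -1, 1, -1.
First combine the last two factors: h(k) = Σ_j C(k,j)·g_2(j)·g_3(k−j) for k = 0…7: 1, 4, 11, 14, -19, -56, 151, 34.
c_7 = Σ_k C(7,k)·g_1(k)·h(7−k) = 1·1·34 + 7·2·151 + 21·4·(-56) + 35·8·(-19) + 35·16·14 + 21·32·11 + 7·64·4 + 1·128·1 = 34 + 2114 − 4704 − 5320 + 7840 + 7392 + 1792 + 128 = 9276.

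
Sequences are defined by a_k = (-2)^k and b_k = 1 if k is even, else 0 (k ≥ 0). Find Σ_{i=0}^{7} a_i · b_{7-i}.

-170

Write out a_i and b_{7-i} for i = 0,…,7 and sum the products.
Σ = 1·0 − 2·1 + 4·0 − 8·1 + 16·0 − 32·1 + 64·0 − 128·1 = -170.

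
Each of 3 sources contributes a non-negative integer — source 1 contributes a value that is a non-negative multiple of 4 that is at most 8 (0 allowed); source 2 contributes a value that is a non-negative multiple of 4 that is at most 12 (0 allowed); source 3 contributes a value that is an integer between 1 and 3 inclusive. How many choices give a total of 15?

3

The generating function for the choices is (1 + z^4 + z^8)·(1 + z^4 + z^8 + z^12)·(z + z^2 + z^3); the count is [z^15].
(1 + z^4 + z^8) has coefficients 1,0,0,0,1,0,0,0,1 for degrees 0…8.
(1 + z^4 + z^8 + z^12) has coefficients 1,0,0,0,1,0,0,0,1,0,0,0,1,0,0,0 for degrees 0…15.
Finally multiplying by (z + z^2 + z^3), the product of all factors after the first has coefficients 0,1,1,1,0,1,1,1,0,1,1,1,0,1,1,1 for degrees 0…15.
[z^15] = 1·1 + 1·1 + 1·1 = 3.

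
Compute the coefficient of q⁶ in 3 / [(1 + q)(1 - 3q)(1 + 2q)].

Partial fractions give a closed form: a_n = (-3/4)·(-1)^n + (27/20)·3^n + (12/5)·(-2)^n.
At n = 6: a_6 = 1137.

1137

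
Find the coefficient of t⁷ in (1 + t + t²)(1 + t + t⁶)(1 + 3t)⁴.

(1 + t + t²) has coefficients 1,1,1 for degrees 0…2.
(1 + t + t⁶) has coefficients 1,1,0,0,0,0,1,0 for degrees 0…7.
Finally multiplying by (1 + 3t)⁴, the product of all factors after the first has coefficients 1,13,66,162,189,81,1,12 for degrees 0…7.
[t⁷] = 1·12 + 1·1 + 1·81 = 94.

94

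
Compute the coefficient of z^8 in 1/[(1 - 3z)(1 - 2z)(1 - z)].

Partial fractions give a closed form: a_n = (9/2)·3^n + (-4)·2^n + (1/2)·1^n.
At n = 8: a_8 = 28501.

28501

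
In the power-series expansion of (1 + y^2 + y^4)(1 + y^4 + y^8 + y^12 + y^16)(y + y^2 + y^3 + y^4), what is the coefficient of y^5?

3

(1 + y^2 + y^4) has coefficients 1,0,1,0,1 for degrees 0…4.
(1 + y^4 + y^8 + y^12 + y^16) has coefficients 1,0,0,0,1,0 for degrees 0…5.
Finally multiplying by (y + y^2 + y^3 + y^4), the product of all factors after the first has coefficients 0,1,1,1,1,1 for degrees 0…5.
[y^5] = 1·1 + 1·1 + 1·1 = 3.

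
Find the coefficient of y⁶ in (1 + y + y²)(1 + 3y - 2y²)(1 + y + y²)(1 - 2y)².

(1 + y + y²) has coefficients 1,1,1 for degrees 0…2.
(1 + 3y - 2y²) has coefficients 1,3,-2,0,0,0,0 for degrees 0…6.
Multiplying by (1 + y + y²) gives running coefficients 1,4,2,1,-2,0,0 for degrees 0…6.
Finally multiplying by (1 - 2y)², the product of all factors after the first has coefficients 1,0,-10,9,2,12,-8 for degrees 0…6.
[y⁶] = 1·(-8) + 1·12 + 1·2 = 6.

6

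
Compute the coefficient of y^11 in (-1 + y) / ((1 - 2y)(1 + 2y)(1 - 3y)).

-210938

The denominator gives the recurrence a_n = 3a_(n−1) + 4a_(n−2) − 12a_(n−3) for n ≥ 3; the numerator fixes a_0 = -1, a_1 = -2, a_2 = -10.
Iterating: -1, -2, -10, -26, -94, -266, -862, -2522, -7822, -23210, -70654, -210938, so a_11 = -210938.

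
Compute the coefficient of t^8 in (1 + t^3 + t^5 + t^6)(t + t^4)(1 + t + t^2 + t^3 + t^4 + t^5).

(1 + t^3 + t^5 + t^6) has coefficients 1,0,0,1,0,1,1 for degrees 0…6.
(t + t^4) has coefficients 0,1,0,0,1,0,0,0,0 for degrees 0…8.
Finally multiplying by (1 + t + t^2 + t^3 + t^4 + t^5), the product of all factors after the first has coefficients 0,1,1,1,2,2,2,1,1 for degrees 0…8.
[t^8] = 1·1 + 1·2 + 1·1 + 1·1 = 5.

5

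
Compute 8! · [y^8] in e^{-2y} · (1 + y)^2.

The EGF product rule gives c_8 = Σ_{k_1+k_2=8} C(8; k_1,k_2) · ∏ g_i(k_i), where e^{-2y} gives (-2)^k; (1+y)^2 gives the falling factorial (2)_k.
g_1(k) for k = 0…8: 1, -2, 4, -8, 16, -32, 64, -128, 256.
g_2(k) for k = 0…8: 1, 2, 2, 0, 0, 0, 0, 0, 0.
c_8 = Σ_k C(8,k)·g_1(k)·g_2(8−k) = 28·64·2 + 8·(-128)·2 + 1·256·1 = 3584 − 2048 + 256 = 1792.

1792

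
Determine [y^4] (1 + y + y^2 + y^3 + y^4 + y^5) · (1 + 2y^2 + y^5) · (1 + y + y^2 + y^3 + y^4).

11

(1 + y + y^2 + y^3 + y^4 + y^5) has coefficients 1,1,1,1,1 for degrees 0…4.
(1 + 2y^2 + y^5) has coefficients 1,0,2,0,0 for degrees 0…4.
Finally multiplying by (1 + y + y^2 + y^3 + y^4), the product of all factors after the first has coefficients 1,1,3,3,3 for degrees 0…4.
[y^4] = 1·3 + 1·3 + 1·3 + 1·1 + 1·1 = 11.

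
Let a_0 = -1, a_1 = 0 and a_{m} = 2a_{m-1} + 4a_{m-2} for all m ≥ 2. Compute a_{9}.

-10752

The ordinary generating function has denominator 1 - 2z - 4z^2.
Iterating the recurrence: a_0,…,a_{9} = -1, 0, -4, -8, -32, -96, -320, -1024, -3328, -10752.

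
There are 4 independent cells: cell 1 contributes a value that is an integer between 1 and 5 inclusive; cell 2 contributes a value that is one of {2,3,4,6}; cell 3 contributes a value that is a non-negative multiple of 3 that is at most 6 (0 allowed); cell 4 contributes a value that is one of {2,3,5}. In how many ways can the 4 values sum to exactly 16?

16

The generating function for the choices is (x + x² + x³ + x⁴ + x⁵)·(x² + x³ + x⁴ + x⁶)·(1 + x³ + x⁶)·(x² + x³ + x⁵); the count is [x¹⁶].
(x + x² + x³ + x⁴ + x⁵) has coefficients 0,1,1,1,1,1 for degrees 0…5.
(x² + x³ + x⁴ + x⁶) has coefficients 0,0,1,1,1,0,1,0,0,0,0,0,0,0,0,0,0 for degrees 0…16.
Multiplying by (1 + x³ + x⁶) gives running coefficients 0,0,1,1,1,1,2,1,1,2,1,0,1,0,0,0,0 for degrees 0…16.
Finally multiplying by (x² + x³ + x⁵), the product of all factors after the first has coefficients 0,0,0,0,1,2,2,3,4,4,3,5,4,2,3,2,0 for degrees 0…16.
[x¹⁶] = 1·2 + 1·3 + 1·2 + 1·4 + 1·5 = 16.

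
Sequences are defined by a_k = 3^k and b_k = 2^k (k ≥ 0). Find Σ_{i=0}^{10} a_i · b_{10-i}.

Write out a_i and b_{10-i} for i = 0,…,10 and sum the products.
Σ = 1·1024 + 3·512 + 9·256 + 27·128 + 81·64 + 243·32 + 729·16 + 2187·8 + 6561·4 + 19683·2 + 59049·1 = 175099.

175099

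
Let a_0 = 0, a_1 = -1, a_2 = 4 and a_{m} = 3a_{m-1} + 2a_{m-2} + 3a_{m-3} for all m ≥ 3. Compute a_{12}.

The ordinary generating function has denominator 1 - 3t - 2t^2 - 3t^3.
Iterating the recurrence: a_0,…,a_{12} = 0, -1, 4, 10, 35, 137, 511, 1912, 7169, 26864, 100666, 377233, 1413623.

1413623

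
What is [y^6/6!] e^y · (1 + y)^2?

The EGF product rule gives c_6 = Σ_{k_1+k_2=6} C(6; k_1,k_2) · ∏ g_i(k_i), where e^y gives (1)^k; (1+y)^2 gives the falling factorial (2)_k.
g_1(k) for k = 0…6: 1, 1, 1, 1, 1, 1, 1.
g_2(k) for k = 0…6: 1, 2, 2, 0, 0, 0, 0.
c_6 = Σ_k C(6,k)·g_1(k)·g_2(6−k) = 15·1·2 + 6·1·2 + 1·1·1 = 30 + 12 + 1 = 43.

43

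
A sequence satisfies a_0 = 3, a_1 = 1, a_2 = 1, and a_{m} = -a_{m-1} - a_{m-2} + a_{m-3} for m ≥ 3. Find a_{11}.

9

The ordinary generating function has denominator 1 + z + z^2 - z^3.
Iterating the recurrence: a_0,…,a_{11} = 3, 1, 1, 1, -1, 1, 1, -3, 3, 1, -7, 9.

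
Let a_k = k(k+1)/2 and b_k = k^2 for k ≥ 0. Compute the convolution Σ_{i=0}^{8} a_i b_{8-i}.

This is [x^8] in the product of the two ordinary generating functions.
Σ = 0·64 + 1·49 + 3·36 + 6·25 + 10·16 + 15·9 + 21·4 + 28·1 + 36·0 = 714.

714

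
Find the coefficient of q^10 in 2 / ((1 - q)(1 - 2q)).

The denominator gives the recurrence a_n = 3a_(n−1) − 2a_(n−2) for n ≥ 2; the numerator fixes a_0 = 2, a_1 = 6.
Iterating: 2, 6, 14, 30, 62, 126, 254, 510, 1022, 2046, 4094, so a_10 = 4094.

4094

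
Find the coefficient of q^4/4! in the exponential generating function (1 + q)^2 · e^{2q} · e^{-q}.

21

The EGF product rule gives c_4 = Σ_{k_1+k_2+k_3=4} C(4; k_1,k_2,k_3) · ∏ g_i(k_i), where (1+q)^2 gives the falling factorial (2)_k; e^{2q} gives (2)^k; e^{-q} gives (-1)^k.
g_1(k) for k = 0…4: 1, 2, 2, 0, 0.
g_2(k) for k = 0…4: 1, 2, 4, 8, 16.
g_3(k) for k = 0…4: 1, -1, 1, -1, 1.
First combine the last two factors: h(k) = Σ_j C(k,j)·g_2(j)·g_3(k−j) for k = 0…4: 1, 1, 1, 1, 1.
c_4 = Σ_k C(4,k)·g_1(k)·h(4−k) = 1·1·1 + 4·2·1 + 6·2·1 = 1 + 8 + 12 = 21.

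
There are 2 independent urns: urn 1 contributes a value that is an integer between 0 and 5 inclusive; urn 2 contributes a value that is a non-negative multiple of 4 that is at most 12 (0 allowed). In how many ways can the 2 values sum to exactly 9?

2

The generating function for the choices is (1 + z + z² + z³ + z⁴ + z⁵)·(1 + z⁴ + z⁸ + z¹²); the count is [z⁹].
(1 + z + z² + z³ + z⁴ + z⁵) has coefficients 1,1,1,1,1,1 for degrees 0…5.
(1 + z⁴ + z⁸ + z¹²) has coefficients 1,0,0,0,1,0,0,0,1,0 for degrees 0…9.
[z⁹] = 1·0 + 1·1 + 1·0 + 1·0 + 1·0 + 1·1 = 2.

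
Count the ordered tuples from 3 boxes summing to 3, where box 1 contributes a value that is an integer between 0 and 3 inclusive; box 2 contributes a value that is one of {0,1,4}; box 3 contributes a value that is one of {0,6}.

2

The generating function for the choices is (1 + z + z² + z³)·(1 + z + z⁴)·(1 + z⁶); the count is [z³].
(1 + z + z² + z³) has coefficients 1,1,1,1 for degrees 0…3.
(1 + z + z⁴) has coefficients 1,1,0,0 for degrees 0…3.
Finally multiplying by (1 + z⁶), the product of all factors after the first has coefficients 1,1,0,0 for degrees 0…3.
[z³] = 1·0 + 1·0 + 1·1 + 1·1 = 2.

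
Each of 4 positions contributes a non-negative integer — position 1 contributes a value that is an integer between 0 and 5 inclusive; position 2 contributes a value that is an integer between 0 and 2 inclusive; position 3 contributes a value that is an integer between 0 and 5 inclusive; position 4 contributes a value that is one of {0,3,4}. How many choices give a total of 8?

The generating function for the choices is (1 + t + t^2 + t^3 + t^4 + t^5)·(1 + t + t^2)·(1 + t + t^2 + t^3 + t^4 + t^5)·(1 + t^3 + t^4); the count is [t^8].
(1 + t + t^2 + t^3 + t^4 + t^5) has coefficients 1,1,1,1,1,1 for degrees 0…5.
(1 + t + t^2) has coefficients 1,1,1,0,0,0,0,0,0 for degrees 0…8.
Multiplying by (1 + t + t^2 + t^3 + t^4 + t^5) gives running coefficients 1,2,3,3,3,3,2,1,0 for degrees 0…8.
Finally multiplying by (1 + t^3 + t^4), the product of all factors after the first has coefficients 1,2,3,4,6,8,8,7,6 for degrees 0…8.
[t^8] = 1·6 + 1·7 + 1·8 + 1·8 + 1·6 + 1·4 = 39.

39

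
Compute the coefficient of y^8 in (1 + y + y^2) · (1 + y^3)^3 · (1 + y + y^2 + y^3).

12

(1 + y + y^2) has coefficients 1,1,1 for degrees 0…2.
(1 + y^3)^3 has coefficients 1,0,0,3,0,0,3,0,0 for degrees 0…8.
Finally multiplying by (1 + y + y^2 + y^3), the product of all factors after the first has coefficients 1,1,1,4,3,3,6,3,3 for degrees 0…8.
[y^8] = 1·3 + 1·3 + 1·6 = 12.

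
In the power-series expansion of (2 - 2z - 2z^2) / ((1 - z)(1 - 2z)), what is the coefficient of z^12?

4098

The denominator gives the recurrence a_n = 3a_(n−1) − 2a_(n−2) for n ≥ 3; the numerator fixes a_0 = 2, a_1 = 4, a_2 = 6.
Iterating: 2, 4, 6, 10, 18, 34, 66, 130, 258, 514, 1026, 2050, 4098, so a_12 = 4098.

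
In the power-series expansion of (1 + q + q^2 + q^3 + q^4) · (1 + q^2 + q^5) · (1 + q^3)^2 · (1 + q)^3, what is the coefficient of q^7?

(1 + q + q^2 + q^3 + q^4) has coefficients 1,1,1,1,1 for degrees 0…4.
(1 + q^2 + q^5) has coefficients 1,0,1,0,0,1,0,0 for degrees 0…7.
Multiplying by (1 + q^3)^2 gives running coefficients 1,0,1,2,0,3,1,0 for degrees 0…7.
Finally multiplying by (1 + q)^3, the product of all factors after the first has coefficients 1,3,4,6,9,10,12,12 for degrees 0…7.
[q^7] = 1·12 + 1·12 + 1·10 + 1·9 + 1·6 = 49.

49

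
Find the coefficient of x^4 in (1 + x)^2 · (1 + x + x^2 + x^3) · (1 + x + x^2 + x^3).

14

(1 + x)^2 has coefficients 1,2,1 for degrees 0…2.
(1 + x + x^2 + x^3) has coefficients 1,1,1,1,0 for degrees 0…4.
Finally multiplying by (1 + x + x^2 + x^3), the product of all factors after the first has coefficients 1,2,3,4,3 for degrees 0…4.
[x^4] = 1·3 + 2·4 + 1·3 = 14.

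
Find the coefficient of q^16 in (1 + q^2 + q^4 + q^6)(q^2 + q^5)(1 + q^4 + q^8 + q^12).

(1 + q^2 + q^4 + q^6) has coefficients 1,0,1,0,1,0,1 for degrees 0…6.
(q^2 + q^5) has coefficients 0,0,1,0,0,1,0,0,0,0,0,0,0,0,0,0,0 for degrees 0…16.
Finally multiplying by (1 + q^4 + q^8 + q^12), the product of all factors after the first has coefficients 0,0,1,0,0,1,1,0,0,1,1,0,0,1,1,0,0 for degrees 0…16.
[q^16] = 1·0 + 1·1 + 1·0 + 1·1 = 2.

2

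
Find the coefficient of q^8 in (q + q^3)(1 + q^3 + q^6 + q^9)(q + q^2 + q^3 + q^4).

3

(q + q^3) has coefficients 0,1,0,1 for degrees 0…3.
(1 + q^3 + q^6 + q^9) has coefficients 1,0,0,1,0,0,1,0,0 for degrees 0…8.
Finally multiplying by (q + q^2 + q^3 + q^4), the product of all factors after the first has coefficients 0,1,1,1,2,1,1,2,1 for degrees 0…8.
[q^8] = 1·2 + 1·1 = 3.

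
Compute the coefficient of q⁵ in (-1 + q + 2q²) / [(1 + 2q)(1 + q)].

The denominator gives the recurrence a_n = −3a_(n−1) − 2a_(n−2) for n ≥ 3; the numerator fixes a_0 = -1, a_1 = 4, a_2 = -8.
Iterating: -1, 4, -8, 16, -32, 64, so a_5 = 64.

64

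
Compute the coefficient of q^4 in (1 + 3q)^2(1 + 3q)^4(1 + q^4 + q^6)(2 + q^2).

2567

(1 + 3q)^2 has coefficients 1,6,9 for degrees 0…2.
(1 + 3q)^4 has coefficients 1,12,54,108,81 for degrees 0…4.
Multiplying by (1 + q^4 + q^6) gives running coefficients 1,12,54,108,82 for degrees 0…4.
Finally multiplying by (2 + q^2), the product of all factors after the first has coefficients 2,24,109,228,218 for degrees 0…4.
[q^4] = 1·218 + 6·228 + 9·109 = 2567.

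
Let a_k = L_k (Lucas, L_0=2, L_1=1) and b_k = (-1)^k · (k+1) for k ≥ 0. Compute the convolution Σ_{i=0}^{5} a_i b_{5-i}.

The convolution is the x^5 coefficient of A(x)B(x).
Σ = 2·(-6) + 1·5 + 3·(-4) + 4·3 + 7·(-2) + 11·1 = -10.

-10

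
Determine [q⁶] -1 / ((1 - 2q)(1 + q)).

-43

The denominator gives the recurrence a_n = a_(n−1) + 2a_(n−2) for n ≥ 2; the numerator fixes a_0 = -1, a_1 = -1.
Iterating: -1, -1, -3, -5, -11, -21, -43, so a_6 = -43.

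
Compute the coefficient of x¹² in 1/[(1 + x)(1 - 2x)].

The denominator gives the recurrence a_n = a_(n−1) + 2a_(n−2) for n ≥ 2; the numerator fixes a_0 = 1, a_1 = 1.
Iterating: 1, 1, 3, 5, 11, 21, 43, 85, 171, 341, 683, 1365, 2731, so a_12 = 2731.

2731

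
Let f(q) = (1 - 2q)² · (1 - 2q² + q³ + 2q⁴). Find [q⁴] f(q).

(1 - 2q)² has coefficients 1,-4,4 for degrees 0…2.
(1 - 2q² + q³ + 2q⁴) has coefficients 1,0,-2,1,2 for degrees 0…4.
[q⁴] = 1·2 − 4·1 + 4·(-2) = -10.

-10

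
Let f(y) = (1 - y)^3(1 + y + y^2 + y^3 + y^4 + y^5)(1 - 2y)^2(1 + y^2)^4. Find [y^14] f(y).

(1 - y)^3 has coefficients 1,-3,3,-1 for degrees 0…3.
(1 + y + y^2 + y^3 + y^4 + y^5) has coefficients 1,1,1,1,1,1,0,0,0,0,0,0,0,0,0 for degrees 0…14.
Multiplying by (1 - 2y)^2 gives running coefficients 1,-3,1,1,1,1,0,4,0,0,0,0,0,0,0 for degrees 0…14.
Finally multiplying by (1 + y^2)^4, the product of all factors after the first has coefficients 1,-3,5,-11,11,-13,14,2,11,23,5,29,1,17,0 for degrees 0…14.
[y^14] = 1·0 − 3·17 + 3·1 − 1·29 = -77.

-77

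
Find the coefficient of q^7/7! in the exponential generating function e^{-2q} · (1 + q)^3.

544

The EGF product rule gives c_7 = Σ_{k_1+k_2=7} C(7; k_1,k_2) · ∏ g_i(k_i), where e^{-2q} gives (-2)^k; (1+q)^3 gives the falling factorial (3)_k.
g_1(k) for k = 0…7: 1, -2, 4, -8, 16, -32, 64, -128.
g_2(k) for k = 0…7: 1, 3, 6, 6, 0, 0, 0, 0.
c_7 = Σ_k C(7,k)·g_1(k)·g_2(7−k) = 35·16·6 + 21·(-32)·6 + 7·64·3 + 1·(-128)·1 = 3360 − 4032 + 1344 − 128 = 544.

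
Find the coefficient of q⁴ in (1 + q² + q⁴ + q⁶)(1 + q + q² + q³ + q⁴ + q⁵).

(1 + q² + q⁴ + q⁶) has coefficients 1,0,1,0,1 for degrees 0…4.
(1 + q + q² + q³ + q⁴ + q⁵) has coefficients 1,1,1,1,1 for degrees 0…4.
[q⁴] = 1·1 + 1·1 + 1·1 = 3.

3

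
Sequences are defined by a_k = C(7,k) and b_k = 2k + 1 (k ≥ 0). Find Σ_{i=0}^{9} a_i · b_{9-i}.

The convolution is the t^9 coefficient of A(t)B(t).
Σ = 1·19 + 7·17 + 21·15 + 35·13 + 35·11 + 21·9 + 7·7 + 1·5 + 0·3 + 0·1 = 1536.

1536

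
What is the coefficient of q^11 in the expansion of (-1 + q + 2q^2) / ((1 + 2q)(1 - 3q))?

-46420

The denominator gives the recurrence a_n = a_(n−1) + 6a_(n−2) for n ≥ 3; the numerator fixes a_0 = -1, a_1 = 0, a_2 = -4.
Iterating: -1, 0, -4, -4, -28, -52, -220, -532, -1852, -5044, -16156, -46420, so a_11 = -46420.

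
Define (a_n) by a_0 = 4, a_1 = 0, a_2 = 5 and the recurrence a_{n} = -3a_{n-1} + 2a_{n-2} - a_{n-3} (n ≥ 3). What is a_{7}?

-3210

The ordinary generating function has denominator 1 + 3x - 2x^2 + x^3.
Iterating the recurrence: a_0,…,a_{7} = 4, 0, 5, -19, 67, -244, 885, -3210.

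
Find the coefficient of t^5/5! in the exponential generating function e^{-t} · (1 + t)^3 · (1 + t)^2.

The EGF product rule gives c_5 = Σ_{k_1+k_2+k_3=5} C(5; k_1,k_2,k_3) · ∏ g_i(k_i), where e^{-t} gives (-1)^k; (1+t)^3 gives the falling factorial (3)_k; (1+t)^2 gives the falling factorial (2)_k.
g_1(k) for k = 0…5: 1, -1, 1, -1, 1, -1.
g_2(k) for k = 0…5: 1, 3, 6, 6, 0, 0.
g_3(k) for k = 0…5: 1, 2, 2, 0, 0, 0.
First combine the last two factors: h(k) = Σ_j C(k,j)·g_2(j)·g_3(k−j) for k = 0…5: 1, 5, 20, 60, 120, 120.
c_5 = Σ_k C(5,k)·g_1(k)·h(5−k) = 1·1·120 + 5·(-1)·120 + 10·1·60 + 10·(-1)·20 + 5·1·5 + 1·(-1)·1 = 120 − 600 + 600 − 200 + 25 − 1 = -56.

-56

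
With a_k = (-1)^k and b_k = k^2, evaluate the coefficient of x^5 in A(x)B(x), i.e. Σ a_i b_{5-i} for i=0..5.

15

This is [x^5] in the product of the two ordinary generating functions.
Σ = 1·25 − 1·16 + 1·9 − 1·4 + 1·1 − 1·0 = 15.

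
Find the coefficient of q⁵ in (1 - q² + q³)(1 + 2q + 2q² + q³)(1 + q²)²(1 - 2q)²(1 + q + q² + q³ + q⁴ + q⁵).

(1 - q² + q³) has coefficients 1,0,-1,1 for degrees 0…3.
(1 + 2q + 2q² + q³) has coefficients 1,2,2,1,0,0 for degrees 0…5.
Multiplying by (1 + q²)² gives running coefficients 1,2,4,5,5,4 for degrees 0…5.
Multiplying by (1 - 2q)² gives running coefficients 1,-2,0,-3,1,4 for degrees 0…5.
Finally multiplying by (1 + q + q² + q³ + q⁴ + q⁵), the product of all factors after the first has coefficients 1,-1,-1,-4,-3,1 for degrees 0…5.
[q⁵] = 1·1 − 1·(-4) + 1·(-1) = 4.

4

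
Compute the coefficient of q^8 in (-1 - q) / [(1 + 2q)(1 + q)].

Partial fractions give a closed form: a_n = (-1)·(-2)^n.
At n = 8: a_8 = -256.

-256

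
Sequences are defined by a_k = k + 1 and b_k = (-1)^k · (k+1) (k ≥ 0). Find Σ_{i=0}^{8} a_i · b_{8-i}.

Write out a_i and b_{8-i} for i = 0,…,8 and sum the products.
Σ = 1·9 + 2·(-8) + 3·7 + 4·(-6) + 5·5 + 6·(-4) + 7·3 + 8·(-2) + 9·1 = 5.

5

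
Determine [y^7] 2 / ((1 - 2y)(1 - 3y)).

Partial fractions give a closed form: a_n = (-4)·2^n + (6)·3^n.
At n = 7: a_7 = 12610.

12610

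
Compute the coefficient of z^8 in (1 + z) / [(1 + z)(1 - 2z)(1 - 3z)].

19171

The denominator gives the recurrence a_n = 4a_(n−1) − a_(n−2) − 6a_(n−3) for n ≥ 3; the numerator fixes a_0 = 1, a_1 = 5, a_2 = 19.
Iterating: 1, 5, 19, 65, 211, 665, 2059, 6305, 19171, so a_8 = 19171.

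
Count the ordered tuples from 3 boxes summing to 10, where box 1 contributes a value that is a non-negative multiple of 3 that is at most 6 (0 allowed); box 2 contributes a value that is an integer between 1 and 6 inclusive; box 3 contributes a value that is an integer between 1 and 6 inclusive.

The generating function for the choices is (1 + q³ + q⁶)·(q + q² + q³ + q⁴ + q⁵ + q⁶)·(q + q² + q³ + q⁴ + q⁵ + q⁶); the count is [q¹⁰].
(1 + q³ + q⁶) has coefficients 1,0,0,1,0,0,1 for degrees 0…6.
(q + q² + q³ + q⁴ + q⁵ + q⁶) has coefficients 0,1,1,1,1,1,1,0,0,0,0 for degrees 0…10.
Finally multiplying by (q + q² + q³ + q⁴ + q⁵ + q⁶), the product of all factors after the first has coefficients 0,0,1,2,3,4,5,6,5,4,3 for degrees 0…10.
[q¹⁰] = 1·3 + 1·6 + 1·3 = 12.

12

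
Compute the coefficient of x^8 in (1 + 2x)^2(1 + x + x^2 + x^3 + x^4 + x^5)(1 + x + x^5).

(1 + 2x)^2 has coefficients 1,4,4 for degrees 0…2.
(1 + x + x^2 + x^3 + x^4 + x^5) has coefficients 1,1,1,1,1,1,0,0,0 for degrees 0…8.
Finally multiplying by (1 + x + x^5), the product of all factors after the first has coefficients 1,2,2,2,2,3,2,1,1 for degrees 0…8.
[x^8] = 1·1 + 4·1 + 4·2 = 13.

13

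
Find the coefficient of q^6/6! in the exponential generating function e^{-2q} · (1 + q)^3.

-32

The EGF product rule gives c_6 = Σ_{k_1+k_2=6} C(6; k_1,k_2) · ∏ g_i(k_i), where e^{-2q} gives (-2)^k; (1+q)^3 gives the falling factorial (3)_k.
g_1(k) for k = 0…6: 1, -2, 4, -8, 16, -32, 64.
g_2(k) for k = 0…6: 1, 3, 6, 6, 0, 0, 0.
c_6 = Σ_k C(6,k)·g_1(k)·g_2(6−k) = 20·(-8)·6 + 15·16·6 + 6·(-32)·3 + 1·64·1 = −960 + 1440 − 576 + 64 = -32.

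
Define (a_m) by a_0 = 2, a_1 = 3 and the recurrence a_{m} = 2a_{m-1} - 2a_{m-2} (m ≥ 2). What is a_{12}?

-128

The ordinary generating function has denominator 1 - 2z + 2z^2.
Iterating the recurrence: a_0,…,a_{12} = 2, 3, 2, -2, -8, -12, -8, 8, 32, 48, 32, -32, -128.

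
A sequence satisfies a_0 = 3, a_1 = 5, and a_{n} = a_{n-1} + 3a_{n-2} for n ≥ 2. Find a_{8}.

The ordinary generating function has denominator 1 - t - 3t^2.
Iterating the recurrence: a_0,…,a_{8} = 3, 5, 14, 29, 71, 158, 371, 845, 1958.

1958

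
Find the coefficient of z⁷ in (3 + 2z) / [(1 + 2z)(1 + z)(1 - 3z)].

The denominator gives the recurrence a_n = 7a_(n−2) + 6a_(n−3) for n ≥ 3; the numerator fixes a_0 = 3, a_1 = 2, a_2 = 21.
Iterating: 3, 2, 21, 32, 159, 350, 1305, 3404, so a_7 = 3404.

3404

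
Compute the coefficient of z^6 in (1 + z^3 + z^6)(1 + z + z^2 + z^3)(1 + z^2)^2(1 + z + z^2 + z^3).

(1 + z^3 + z^6) has coefficients 1,0,0,1,0,0,1 for degrees 0…6.
(1 + z + z^2 + z^3) has coefficients 1,1,1,1,0,0,0 for degrees 0…6.
Multiplying by (1 + z^2)^2 gives running coefficients 1,1,3,3,3,3,1 for degrees 0…6.
Finally multiplying by (1 + z + z^2 + z^3), the product of all factors after the first has coefficients 1,2,5,8,10,12,10 for degrees 0…6.
[z^6] = 1·10 + 1·8 + 1·1 = 19.

19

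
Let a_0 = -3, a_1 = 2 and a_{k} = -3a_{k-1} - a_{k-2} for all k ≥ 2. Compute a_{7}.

The ordinary generating function has denominator 1 + 3q + q^2.
Iterating the recurrence: a_0,…,a_{7} = -3, 2, -3, 7, -18, 47, -123, 322.

322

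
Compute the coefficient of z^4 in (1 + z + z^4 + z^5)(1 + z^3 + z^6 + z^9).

2

(1 + z + z^4 + z^5) has coefficients 1,1,0,0,1 for degrees 0…4.
(1 + z^3 + z^6 + z^9) has coefficients 1,0,0,1,0 for degrees 0…4.
[z^4] = 1·0 + 1·1 + 1·1 = 2.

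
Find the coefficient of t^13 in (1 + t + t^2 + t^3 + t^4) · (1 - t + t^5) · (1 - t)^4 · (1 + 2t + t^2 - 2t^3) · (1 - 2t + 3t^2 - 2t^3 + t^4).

(1 + t + t^2 + t^3 + t^4) has coefficients 1,1,1,1,1 for degrees 0…4.
(1 - t + t^5) has coefficients 1,-1,0,0,0,1,0,0,0,0,0,0,0,0 for degrees 0…13.
Multiplying by (1 - t)^4 gives running coefficients 1,-5,10,-10,5,0,-4,6,-4,1,0,0,0,0 for degrees 0…13.
Multiplying by (1 + 2t + t^2 - 2t^3) gives running coefficients 1,-3,1,3,5,-20,21,-12,4,7,-14,9,-2,0 for degrees 0…13.
Finally multiplying by (1 - 2t + 3t^2 - 2t^3 + t^4), the product of all factors after the first has coefficients 1,-5,10,-10,9,-26,71,-121,136,-99,29,38,-72,66 for degrees 0…13.
[t^13] = 1·66 + 1·(-72) + 1·38 + 1·29 + 1·(-99) = -38.

-38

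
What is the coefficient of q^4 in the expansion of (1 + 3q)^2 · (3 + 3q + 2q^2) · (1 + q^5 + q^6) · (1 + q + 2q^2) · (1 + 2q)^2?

959

(1 + 3q)^2 has coefficients 1,6,9 for degrees 0…2.
(3 + 3q + 2q^2) has coefficients 3,3,2,0,0 for degrees 0…4.
Multiplying by (1 + q^5 + q^6) gives running coefficients 3,3,2,0,0 for degrees 0…4.
Multiplying by (1 + q + 2q^2) gives running coefficients 3,6,11,8,4 for degrees 0…4.
Finally multiplying by (1 + 2q)^2, the product of all factors after the first has coefficients 3,18,47,76,80 for degrees 0…4.
[q^4] = 1·80 + 6·76 + 9·47 = 959.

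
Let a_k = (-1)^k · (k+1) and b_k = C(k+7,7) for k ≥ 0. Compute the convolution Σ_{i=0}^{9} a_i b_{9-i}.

Write out a_i and b_{9-i} for i = 0,…,9 and sum the products.
Σ = 1·11440 − 2·6435 + 3·3432 − 4·1716 + 5·792 − 6·330 + 7·120 − 8·36 + 9·8 − 10·1 = 4596.

4596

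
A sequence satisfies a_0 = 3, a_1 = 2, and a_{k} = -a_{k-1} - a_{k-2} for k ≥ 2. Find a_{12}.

3

The ordinary generating function has denominator 1 + t + t^2.
Iterating the recurrence: a_0,…,a_{12} = 3, 2, -5, 3, 2, -5, 3, 2, -5, 3, 2, -5, 3.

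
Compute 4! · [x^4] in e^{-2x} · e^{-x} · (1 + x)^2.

The EGF product rule gives c_4 = Σ_{k_1+k_2+k_3=4} C(4; k_1,k_2,k_3) · ∏ g_i(k_i), where e^{-2x} gives (-2)^k; e^{-x} gives (-1)^k; (1+x)^2 gives the falling factorial (2)_k.
g_1(k) for k = 0…4: 1, -2, 4, -8, 16.
g_2(k) for k = 0…4: 1, -1, 1, -1, 1.
g_3(k) for k = 0…4: 1, 2, 2, 0, 0.
First combine the last two factors: h(k) = Σ_j C(k,j)·g_2(j)·g_3(k−j) for k = 0…4: 1, 1, -1, -1, 5.
c_4 = Σ_k C(4,k)·g_1(k)·h(4−k) = 1·1·5 + 4·(-2)·(-1) + 6·4·(-1) + 4·(-8)·1 + 1·16·1 = 5 + 8 − 24 − 32 + 16 = -27.

-27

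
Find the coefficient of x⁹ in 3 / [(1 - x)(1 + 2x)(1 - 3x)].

52734

The denominator gives the recurrence a_n = 2a_(n−1) + 5a_(n−2) − 6a_(n−3) for n ≥ 3; the numerator fixes a_0 = 3, a_1 = 6, a_2 = 27.
Iterating: 3, 6, 27, 66, 231, 630, 2019, 5802, 17919, 52734, so a_9 = 52734.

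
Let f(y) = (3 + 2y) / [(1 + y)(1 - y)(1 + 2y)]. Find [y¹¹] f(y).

-5460

The denominator gives the recurrence a_n = −2a_(n−1) + a_(n−2) + 2a_(n−3) for n ≥ 3; the numerator fixes a_0 = 3, a_1 = -4, a_2 = 11.
Iterating: 3, -4, 11, -20, 43, -84, 171, -340, 683, -1364, 2731, -5460, so a_11 = -5460.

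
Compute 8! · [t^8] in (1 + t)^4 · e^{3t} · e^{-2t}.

The EGF product rule gives c_8 = Σ_{k_1+k_2+k_3=8} C(8; k_1,k_2,k_3) · ∏ g_i(k_i), where (1+t)^4 gives the falling factorial (4)_k; e^{3t} gives (3)^k; e^{-2t} gives (-2)^k.
g_1(k) for k = 0…8: 1, 4, 12, 24, 24, 0, 0, 0, 0.
g_2(k) for k = 0…8: 1, 3, 9, 27, 81, 243, 729, 2187, 6561.
g_3(k) for k = 0…8: 1, -2, 4, -8, 16, -32, 64, -128, 256.
First combine the last two factors: h(k) = Σ_j C(k,j)·g_2(j)·g_3(k−j) for k = 0…8: 1, 1, 1, 1, 1, 1, 1, 1, 1.
c_8 = Σ_k C(8,k)·g_1(k)·h(8−k) = 1·1·1 + 8·4·1 + 28·12·1 + 56·24·1 + 70·24·1 = 1 + 32 + 336 + 1344 + 1680 = 3393.

3393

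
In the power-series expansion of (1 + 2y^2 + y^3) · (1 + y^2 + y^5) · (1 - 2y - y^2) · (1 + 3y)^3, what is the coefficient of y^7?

(1 + 2y^2 + y^3) has coefficients 1,0,2,1 for degrees 0…3.
(1 + y^2 + y^5) has coefficients 1,0,1,0,0,1,0,0 for degrees 0…7.
Multiplying by (1 - 2y - y^2) gives running coefficients 1,-2,0,-2,-1,1,-2,-1 for degrees 0…7.
Finally multiplying by (1 + 3y)^3, the product of all factors after the first has coefficients 1,7,9,-29,-73,-62,-74,-19 for degrees 0…7.
[y^7] = 1·(-19) + 2·(-62) + 1·(-73) = -216.

-216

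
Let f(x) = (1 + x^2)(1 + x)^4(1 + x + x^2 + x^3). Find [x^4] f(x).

(1 + x^2) has coefficients 1,0,1 for degrees 0…2.
(1 + x)^4 has coefficients 1,4,6,4,1 for degrees 0…4.
Finally multiplying by (1 + x + x^2 + x^3), the product of all factors after the first has coefficients 1,5,11,15,15 for degrees 0…4.
[x^4] = 1·15 + 1·11 = 26.

26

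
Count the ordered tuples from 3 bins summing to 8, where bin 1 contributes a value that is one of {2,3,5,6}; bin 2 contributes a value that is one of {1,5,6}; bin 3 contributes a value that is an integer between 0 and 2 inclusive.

The generating function for the choices is (y² + y³ + y⁵ + y⁶)·(y + y⁵ + y⁶)·(1 + y + y²); the count is [y⁸].
(y² + y³ + y⁵ + y⁶) has coefficients 0,0,1,1,0,1,1 for degrees 0…6.
(y + y⁵ + y⁶) has coefficients 0,1,0,0,0,1,1,0,0 for degrees 0…8.
Finally multiplying by (1 + y + y²), the product of all factors after the first has coefficients 0,1,1,1,0,1,2,2,1 for degrees 0…8.
[y⁸] = 1·2 + 1·1 + 1·1 + 1·1 = 5.

5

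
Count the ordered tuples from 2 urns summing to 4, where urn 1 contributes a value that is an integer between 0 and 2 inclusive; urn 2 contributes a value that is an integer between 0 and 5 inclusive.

The generating function for the choices is (1 + y + y^2)·(1 + y + y^2 + y^3 + y^4 + y^5); the count is [y^4].
(1 + y + y^2) has coefficients 1,1,1 for degrees 0…2.
(1 + y + y^2 + y^3 + y^4 + y^5) has coefficients 1,1,1,1,1 for degrees 0…4.
[y^4] = 1·1 + 1·1 + 1·1 = 3.

3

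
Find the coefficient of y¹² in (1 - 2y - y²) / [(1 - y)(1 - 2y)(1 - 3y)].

The denominator gives the recurrence a_n = 6a_(n−1) − 11a_(n−2) + 6a_(n−3) for n ≥ 3; the numerator fixes a_0 = 1, a_1 = 4, a_2 = 12.
Iterating: 1, 4, 12, 34, 96, 274, 792, 2314, 6816, 20194, 60072, 179194, 535536, so a_12 = 535536.

535536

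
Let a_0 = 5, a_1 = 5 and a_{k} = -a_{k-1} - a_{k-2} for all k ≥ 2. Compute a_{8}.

The ordinary generating function has denominator 1 + z + z^2.
Iterating the recurrence: a_0,…,a_{8} = 5, 5, -10, 5, 5, -10, 5, 5, -10.

-10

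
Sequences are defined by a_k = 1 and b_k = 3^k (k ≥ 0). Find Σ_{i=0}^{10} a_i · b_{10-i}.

This is [x^10] in the product of the two ordinary generating functions.
Σ = 1·59049 + 1·19683 + 1·6561 + 1·2187 + 1·729 + 1·243 + 1·81 + 1·27 + 1·9 + 1·3 + 1·1 = 88573.

88573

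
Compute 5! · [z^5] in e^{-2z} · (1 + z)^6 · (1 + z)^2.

-512

The EGF product rule gives c_5 = Σ_{k_1+k_2+k_3=5} C(5; k_1,k_2,k_3) · ∏ g_i(k_i), where e^{-2z} gives (-2)^k; (1+z)^6 gives the falling factorial (6)_k; (1+z)^2 gives the falling factorial (2)_k.
g_1(k) for k = 0…5: 1, -2, 4, -8, 16, -32.
g_2(k) for k = 0…5: 1, 6, 30, 120, 360, 720.
g_3(k) for k = 0…5: 1, 2, 2, 0, 0, 0.
First combine the last two factors: h(k) = Σ_j C(k,j)·g_2(j)·g_3(k−j) for k = 0…5: 1, 8, 56, 336, 1680, 6720.
c_5 = Σ_k C(5,k)·g_1(k)·h(5−k) = 1·1·6720 + 5·(-2)·1680 + 10·4·336 + 10·(-8)·56 + 5·16·8 + 1·(-32)·1 = 6720 − 16800 + 13440 − 4480 + 640 − 32 = -512.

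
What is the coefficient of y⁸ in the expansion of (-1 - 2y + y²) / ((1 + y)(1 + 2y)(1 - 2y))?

-86

Partial fractions give a closed form: a_n = (-2/3)·(-1)^n + (1/4)·(-2)^n + (-7/12)·2^n.
At n = 8: a_8 = -86.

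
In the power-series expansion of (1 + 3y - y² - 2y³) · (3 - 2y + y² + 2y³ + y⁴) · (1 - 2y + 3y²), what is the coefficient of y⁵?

(1 + 3y - y² - 2y³) has coefficients 1,3,-1,-2 for degrees 0…3.
(3 - 2y + y² + 2y³ + y⁴) has coefficients 3,-2,1,2,1,0 for degrees 0…5.
Finally multiplying by (1 - 2y + 3y²), the product of all factors after the first has coefficients 3,-8,14,-6,0,4 for degrees 0…5.
[y⁵] = 1·4 + 3·0 − 1·(-6) − 2·14 = -18.

-18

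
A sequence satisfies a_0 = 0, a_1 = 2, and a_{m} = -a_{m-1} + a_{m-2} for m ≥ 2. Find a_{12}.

-288

The ordinary generating function has denominator 1 + z - z^2.
Iterating the recurrence: a_0,…,a_{12} = 0, 2, -2, 4, -6, 10, -16, 26, -42, 68, -110, 178, -288.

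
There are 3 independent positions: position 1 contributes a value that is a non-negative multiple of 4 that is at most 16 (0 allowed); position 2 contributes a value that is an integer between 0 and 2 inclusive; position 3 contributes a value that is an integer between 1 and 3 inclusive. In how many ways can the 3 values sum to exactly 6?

The generating function for the choices is (1 + y^4 + y^8 + y^12 + y^16)·(1 + y + y^2)·(y + y^2 + y^3); the count is [y^6].
(1 + y^4 + y^8 + y^12 + y^16) has coefficients 1,0,0,0,1,0,0 for degrees 0…6.
(1 + y + y^2) has coefficients 1,1,1,0,0,0,0 for degrees 0…6.
Finally multiplying by (y + y^2 + y^3), the product of all factors after the first has coefficients 0,1,2,3,2,1,0 for degrees 0…6.
[y^6] = 1·0 + 1·2 = 2.

2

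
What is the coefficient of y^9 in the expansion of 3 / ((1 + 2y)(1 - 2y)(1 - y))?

Partial fractions give a closed form: a_n = (1)·(-2)^n + (3)·2^n + (-1)·1^n.
At n = 9: a_9 = 1023.

1023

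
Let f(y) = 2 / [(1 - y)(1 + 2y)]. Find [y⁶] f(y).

Partial fractions give a closed form: a_n = (2/3)·1^n + (4/3)·(-2)^n.
At n = 6: a_6 = 86.

86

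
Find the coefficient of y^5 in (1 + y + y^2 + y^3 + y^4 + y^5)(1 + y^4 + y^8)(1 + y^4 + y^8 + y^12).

3

(1 + y + y^2 + y^3 + y^4 + y^5) has coefficients 1,1,1,1,1,1 for degrees 0…5.
(1 + y^4 + y^8) has coefficients 1,0,0,0,1,0 for degrees 0…5.
Finally multiplying by (1 + y^4 + y^8 + y^12), the product of all factors after the first has coefficients 1,0,0,0,2,0 for degrees 0…5.
[y^5] = 1·0 + 1·2 + 1·0 + 1·0 + 1·0 + 1·1 = 3.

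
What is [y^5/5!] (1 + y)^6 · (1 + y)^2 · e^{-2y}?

-512

The EGF product rule gives c_5 = Σ_{k_1+k_2+k_3=5} C(5; k_1,k_2,k_3) · ∏ g_i(k_i), where (1+y)^6 gives the falling factorial (6)_k; (1+y)^2 gives the falling factorial (2)_k; e^{-2y} gives (-2)^k.
g_1(k) for k = 0…5: 1, 6, 30, 120, 360, 720.
g_2(k) for k = 0…5: 1, 2, 2, 0, 0, 0.
g_3(k) for k = 0…5: 1, -2, 4, -8, 16, -32.
First combine the last two factors: h(k) = Σ_j C(k,j)·g_2(j)·g_3(k−j) for k = 0…5: 1, 0, -2, 4, 0, -32.
c_5 = Σ_k C(5,k)·g_1(k)·h(5−k) = 1·1·(-32) + 10·30·4 + 10·120·(-2) + 1·720·1 = −32 + 1200 − 2400 + 720 = -512.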